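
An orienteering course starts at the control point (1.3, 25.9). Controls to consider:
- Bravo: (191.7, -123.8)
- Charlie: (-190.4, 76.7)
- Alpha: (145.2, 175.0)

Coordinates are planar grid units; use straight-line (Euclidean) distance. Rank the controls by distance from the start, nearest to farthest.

Distances from the start:
Charlie (-190.4, 76.7): 198.3
Alpha (145.2, 175.0): 207.2
Bravo (191.7, -123.8): 242.2

Charlie, Alpha, Bravo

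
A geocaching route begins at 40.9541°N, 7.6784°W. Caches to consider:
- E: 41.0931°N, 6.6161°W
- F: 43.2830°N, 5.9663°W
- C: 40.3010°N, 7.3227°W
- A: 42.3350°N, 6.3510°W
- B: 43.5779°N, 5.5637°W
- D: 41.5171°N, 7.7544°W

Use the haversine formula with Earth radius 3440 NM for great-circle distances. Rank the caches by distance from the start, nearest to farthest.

Distance from the start at 40.9541°N, 7.6784°W to each:
D 41.5171°N, 7.7544°W: 34.0 NM
C 40.3010°N, 7.3227°W: 42.4 NM
E 41.0931°N, 6.6161°W: 48.8 NM
A 42.3350°N, 6.3510°W: 102.1 NM
F 43.2830°N, 5.9663°W: 159.3 NM
B 43.5779°N, 5.5637°W: 183.4 NM

D, C, E, A, F, B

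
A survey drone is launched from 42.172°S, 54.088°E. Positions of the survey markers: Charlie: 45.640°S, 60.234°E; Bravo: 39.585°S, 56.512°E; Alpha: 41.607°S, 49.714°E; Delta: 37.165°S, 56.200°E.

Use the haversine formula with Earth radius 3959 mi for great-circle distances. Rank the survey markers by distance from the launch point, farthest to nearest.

Charlie, Delta, Alpha, Bravo

Distance from the launch point at 42.172°S, 54.088°E to each:
Charlie 45.640°S, 60.234°E: 388.4 mi
Delta 37.165°S, 56.200°E: 363.7 mi
Alpha 41.607°S, 49.714°E: 228.3 mi
Bravo 39.585°S, 56.512°E: 219.0 mi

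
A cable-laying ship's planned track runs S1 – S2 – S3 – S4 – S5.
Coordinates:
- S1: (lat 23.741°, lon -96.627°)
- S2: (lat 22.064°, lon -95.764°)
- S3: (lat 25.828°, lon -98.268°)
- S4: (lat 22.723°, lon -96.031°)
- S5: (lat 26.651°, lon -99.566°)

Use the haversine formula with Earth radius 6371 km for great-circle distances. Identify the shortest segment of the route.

S1–S2

Leg distances:
S1→S2: 206.4 km
S2→S3: 489.8 km
S3→S4: 413.0 km
S4→S5: 564.1 km
The shortest leg is S1–S2 at 206.4 km.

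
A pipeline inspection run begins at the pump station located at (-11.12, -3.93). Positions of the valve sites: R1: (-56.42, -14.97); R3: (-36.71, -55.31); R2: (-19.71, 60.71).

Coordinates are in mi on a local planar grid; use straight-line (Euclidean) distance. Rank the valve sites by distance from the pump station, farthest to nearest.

Computing each straight-line distance from (-11.12, -3.93):
R2 (-19.71, 60.71): 65.2 mi
R3 (-36.71, -55.31): 57.4 mi
R1 (-56.42, -14.97): 46.6 mi

R2, R3, R1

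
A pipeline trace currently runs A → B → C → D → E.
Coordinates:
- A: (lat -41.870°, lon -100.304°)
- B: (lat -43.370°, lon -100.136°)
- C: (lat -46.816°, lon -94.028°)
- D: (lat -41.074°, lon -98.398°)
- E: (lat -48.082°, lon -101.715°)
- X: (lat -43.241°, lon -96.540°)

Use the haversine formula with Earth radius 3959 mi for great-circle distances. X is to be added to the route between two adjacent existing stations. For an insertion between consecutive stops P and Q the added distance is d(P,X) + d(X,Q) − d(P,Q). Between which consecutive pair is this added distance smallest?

between C and D

Added distance for inserting X between each consecutive pair:
A–B: 290.7 mi
B–C: 75.6 mi
C–D: 0.9 mi
D–E: 83.9 mi
Smallest added distance is 0.9 mi, inserting between C and D.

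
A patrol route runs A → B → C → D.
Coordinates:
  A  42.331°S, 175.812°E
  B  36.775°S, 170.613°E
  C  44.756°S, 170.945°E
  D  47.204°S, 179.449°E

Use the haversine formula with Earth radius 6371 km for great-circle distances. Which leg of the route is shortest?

C–D

Leg distances:
A→B: 761.5 km
B→C: 887.9 km
C→D: 710.8 km
The shortest leg is C–D at 710.8 km.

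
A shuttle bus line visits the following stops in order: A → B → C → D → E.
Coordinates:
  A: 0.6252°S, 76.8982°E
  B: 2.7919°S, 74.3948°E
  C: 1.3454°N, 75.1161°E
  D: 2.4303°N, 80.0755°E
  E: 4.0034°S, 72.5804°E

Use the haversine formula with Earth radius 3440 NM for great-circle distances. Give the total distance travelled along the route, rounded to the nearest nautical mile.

1348 NM

Leg distances:
A→B: 198.7 NM  (cumulative 198.7 NM)
B→C: 252.1 NM  (cumulative 450.9 NM)
C→D: 304.6 NM  (cumulative 755.5 NM)
D→E: 592.8 NM  (cumulative 1348.3 NM)
Total route length ≈ 1348 NM.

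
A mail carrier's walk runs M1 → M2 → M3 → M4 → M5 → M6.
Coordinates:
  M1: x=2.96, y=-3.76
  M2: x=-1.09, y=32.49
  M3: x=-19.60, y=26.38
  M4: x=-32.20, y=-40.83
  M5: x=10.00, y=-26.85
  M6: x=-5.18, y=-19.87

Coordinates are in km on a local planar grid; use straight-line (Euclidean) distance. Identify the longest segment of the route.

Leg distances:
M1→M2: 36.5 km
M2→M3: 19.5 km
M3→M4: 68.4 km
M4→M5: 44.5 km
M5→M6: 16.7 km
The longest leg is M3–M4 at 68.4 km.

M3–M4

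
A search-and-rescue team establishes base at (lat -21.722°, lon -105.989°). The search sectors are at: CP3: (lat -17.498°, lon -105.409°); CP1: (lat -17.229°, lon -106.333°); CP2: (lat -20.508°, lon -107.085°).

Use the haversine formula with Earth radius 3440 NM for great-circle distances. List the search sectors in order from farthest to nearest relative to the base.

CP1, CP3, CP2

Distance from the base at (lat -21.722°, lon -105.989°) to each:
CP1 (lat -17.229°, lon -106.333°): 270.5 NM
CP3 (lat -17.498°, lon -105.409°): 255.7 NM
CP2 (lat -20.508°, lon -107.085°): 95.3 NM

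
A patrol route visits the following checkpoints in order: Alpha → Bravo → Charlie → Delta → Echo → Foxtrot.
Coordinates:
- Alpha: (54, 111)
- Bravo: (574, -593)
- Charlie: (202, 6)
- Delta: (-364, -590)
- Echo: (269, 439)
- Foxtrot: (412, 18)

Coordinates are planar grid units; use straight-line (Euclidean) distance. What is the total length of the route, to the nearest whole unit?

4055

Leg distances:
Alpha→Bravo: 875.2  (cumulative 875.2)
Bravo→Charlie: 705.1  (cumulative 1580.3)
Charlie→Delta: 821.9  (cumulative 2402.3)
Delta→Echo: 1208.1  (cumulative 3610.4)
Echo→Foxtrot: 444.6  (cumulative 4055.0)
Total route length ≈ 4055.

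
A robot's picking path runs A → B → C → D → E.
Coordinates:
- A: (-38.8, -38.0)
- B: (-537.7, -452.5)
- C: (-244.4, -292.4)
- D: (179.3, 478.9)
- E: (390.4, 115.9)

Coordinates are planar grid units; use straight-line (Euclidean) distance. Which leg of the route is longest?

C–D

Leg distances:
A→B: 648.6
B→C: 334.2
C→D: 880.0
D→E: 419.9
The longest leg is C–D at 880.0.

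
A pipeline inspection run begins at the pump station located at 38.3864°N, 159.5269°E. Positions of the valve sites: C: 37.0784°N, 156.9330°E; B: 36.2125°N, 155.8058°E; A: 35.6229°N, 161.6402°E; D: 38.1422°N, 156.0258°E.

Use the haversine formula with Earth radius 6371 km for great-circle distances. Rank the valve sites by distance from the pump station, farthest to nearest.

Computing each great-circle distance from 38.3864°N, 159.5269°E:
B 36.2125°N, 155.8058°E: 408.3 km
A 35.6229°N, 161.6402°E: 360.0 km
D 38.1422°N, 156.0258°E: 306.9 km
C 37.0784°N, 156.9330°E: 270.5 km

B, A, D, C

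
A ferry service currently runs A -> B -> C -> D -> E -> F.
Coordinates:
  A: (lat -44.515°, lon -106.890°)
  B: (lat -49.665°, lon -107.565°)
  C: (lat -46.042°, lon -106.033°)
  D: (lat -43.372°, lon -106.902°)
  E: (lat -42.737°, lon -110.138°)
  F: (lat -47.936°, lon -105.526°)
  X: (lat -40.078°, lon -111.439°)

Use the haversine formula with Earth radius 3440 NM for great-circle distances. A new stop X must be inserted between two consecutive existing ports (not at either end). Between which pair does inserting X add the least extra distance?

Added distance for inserting X between each consecutive pair:
A–B: 622.3 NM
B–C: 801.7 NM
C–D: 548.3 NM
D–E: 306.6 NM
E–F: 338.4 NM
Smallest added distance is 306.6 NM, inserting between D and E.

between D and E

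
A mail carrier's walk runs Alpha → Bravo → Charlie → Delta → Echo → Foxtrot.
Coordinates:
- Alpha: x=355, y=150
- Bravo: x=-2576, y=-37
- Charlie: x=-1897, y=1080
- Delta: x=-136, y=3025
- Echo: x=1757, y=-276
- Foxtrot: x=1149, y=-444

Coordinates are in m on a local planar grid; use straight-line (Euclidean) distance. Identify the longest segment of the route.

Delta–Echo

Leg distances:
Alpha→Bravo: 2937.0 m
Bravo→Charlie: 1307.2 m
Charlie→Delta: 2623.8 m
Delta→Echo: 3805.3 m
Echo→Foxtrot: 630.8 m
The longest leg is Delta–Echo at 3805.3 m.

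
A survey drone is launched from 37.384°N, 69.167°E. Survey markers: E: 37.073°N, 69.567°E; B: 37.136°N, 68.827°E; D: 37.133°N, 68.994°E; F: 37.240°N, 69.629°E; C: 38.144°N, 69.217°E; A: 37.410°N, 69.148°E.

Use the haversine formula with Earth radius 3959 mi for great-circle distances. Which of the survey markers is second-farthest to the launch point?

Distances from the launch point (37.384°N, 69.167°E):
C: 52.6 mi
E: 30.8 mi
F: 27.3 mi
B: 25.4 mi
D: 19.8 mi
A: 2.1 mi
The second-farthest is E at 30.8 mi.

E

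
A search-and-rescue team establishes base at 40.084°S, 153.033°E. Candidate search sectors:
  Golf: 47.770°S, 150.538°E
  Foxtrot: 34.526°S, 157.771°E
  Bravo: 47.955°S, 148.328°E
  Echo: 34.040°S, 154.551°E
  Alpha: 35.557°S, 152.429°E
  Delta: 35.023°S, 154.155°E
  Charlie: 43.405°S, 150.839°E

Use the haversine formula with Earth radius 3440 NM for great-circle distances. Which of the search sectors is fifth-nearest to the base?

Foxtrot

Distances from the base (40.084°S, 153.033°E):
Charlie: 222.3 NM
Alpha: 273.3 NM
Delta: 308.5 NM
Echo: 370.1 NM
Foxtrot: 403.0 NM
Golf: 473.8 NM
Bravo: 514.1 NM
The fifth-nearest is Foxtrot at 403.0 NM.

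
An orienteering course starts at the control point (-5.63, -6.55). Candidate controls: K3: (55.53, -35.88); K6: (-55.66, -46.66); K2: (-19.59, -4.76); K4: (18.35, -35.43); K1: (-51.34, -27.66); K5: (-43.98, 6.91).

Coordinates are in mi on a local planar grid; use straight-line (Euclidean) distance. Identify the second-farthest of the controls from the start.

K6

Distances from the start ((-5.63, -6.55)):
K3: 67.8 mi
K6: 64.1 mi
K1: 50.3 mi
K5: 40.6 mi
K4: 37.5 mi
K2: 14.1 mi
The second-farthest is K6 at 64.1 mi.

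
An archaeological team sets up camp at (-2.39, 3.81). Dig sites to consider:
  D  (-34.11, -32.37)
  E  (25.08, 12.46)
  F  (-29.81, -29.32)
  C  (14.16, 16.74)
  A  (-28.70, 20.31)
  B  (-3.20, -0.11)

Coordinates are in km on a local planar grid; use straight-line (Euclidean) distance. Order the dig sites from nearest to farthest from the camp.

B, C, E, A, F, D

Computing each straight-line distance from (-2.39, 3.81):
B (-3.20, -0.11): 4.0 km
C (14.16, 16.74): 21.0 km
E (25.08, 12.46): 28.8 km
A (-28.70, 20.31): 31.1 km
F (-29.81, -29.32): 43.0 km
D (-34.11, -32.37): 48.1 km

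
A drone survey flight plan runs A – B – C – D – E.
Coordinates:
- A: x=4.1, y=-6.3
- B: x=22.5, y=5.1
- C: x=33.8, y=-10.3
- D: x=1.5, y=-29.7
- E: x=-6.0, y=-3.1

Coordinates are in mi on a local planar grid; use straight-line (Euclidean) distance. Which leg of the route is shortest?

Leg distances:
A→B: 21.6 mi
B→C: 19.1 mi
C→D: 37.7 mi
D→E: 27.6 mi
The shortest leg is B–C at 19.1 mi.

B–C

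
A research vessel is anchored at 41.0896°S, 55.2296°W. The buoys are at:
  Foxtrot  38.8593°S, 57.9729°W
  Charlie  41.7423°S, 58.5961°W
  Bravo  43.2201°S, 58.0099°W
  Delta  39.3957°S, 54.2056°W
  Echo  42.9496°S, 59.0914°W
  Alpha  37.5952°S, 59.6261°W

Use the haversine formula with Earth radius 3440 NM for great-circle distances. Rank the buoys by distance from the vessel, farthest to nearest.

Alpha, Echo, Foxtrot, Bravo, Charlie, Delta

Computing each great-circle distance from 41.0896°S, 55.2296°W:
Alpha 37.5952°S, 59.6261°W: 292.6 NM
Echo 42.9496°S, 59.0914°W: 205.3 NM
Foxtrot 38.8593°S, 57.9729°W: 184.0 NM
Bravo 43.2201°S, 58.0099°W: 178.0 NM
Charlie 41.7423°S, 58.5961°W: 156.5 NM
Delta 39.3957°S, 54.2056°W: 112.0 NM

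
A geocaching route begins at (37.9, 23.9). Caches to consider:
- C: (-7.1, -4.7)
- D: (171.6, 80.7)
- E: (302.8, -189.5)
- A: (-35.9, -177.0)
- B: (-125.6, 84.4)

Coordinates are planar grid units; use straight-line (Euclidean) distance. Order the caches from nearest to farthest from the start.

C, D, B, A, E

Distance from the start at (37.9, 23.9) to each:
C (-7.1, -4.7): 53.3
D (171.6, 80.7): 145.3
B (-125.6, 84.4): 174.3
A (-35.9, -177.0): 214.0
E (302.8, -189.5): 340.2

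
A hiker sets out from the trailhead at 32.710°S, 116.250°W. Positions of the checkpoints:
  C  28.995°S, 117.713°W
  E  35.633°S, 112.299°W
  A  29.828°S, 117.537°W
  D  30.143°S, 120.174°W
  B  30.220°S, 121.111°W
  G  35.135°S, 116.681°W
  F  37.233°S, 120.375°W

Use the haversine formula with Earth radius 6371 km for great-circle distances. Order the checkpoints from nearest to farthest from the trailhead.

G, A, C, D, E, B, F

Computing each great-circle distance from 32.710°S, 116.250°W:
G 35.135°S, 116.681°W: 272.6 km
A 29.828°S, 117.537°W: 343.0 km
C 28.995°S, 117.713°W: 436.0 km
D 30.143°S, 120.174°W: 469.1 km
E 35.633°S, 112.299°W: 487.5 km
B 30.220°S, 121.111°W: 537.7 km
F 37.233°S, 120.375°W: 627.7 km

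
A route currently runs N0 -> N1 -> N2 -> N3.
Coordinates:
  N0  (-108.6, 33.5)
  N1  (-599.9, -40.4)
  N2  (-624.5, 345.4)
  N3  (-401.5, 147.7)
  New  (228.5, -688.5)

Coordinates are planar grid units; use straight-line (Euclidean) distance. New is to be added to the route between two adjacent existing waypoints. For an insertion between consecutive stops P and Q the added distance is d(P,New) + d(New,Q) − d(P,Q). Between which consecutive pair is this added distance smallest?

Added distance for inserting New between each consecutive pair:
N0–N1: 1351.8
N1–N2: 2005.6
N2–N3: 2089.3
Smallest added distance is 1351.8, inserting between N0 and N1.

between N0 and N1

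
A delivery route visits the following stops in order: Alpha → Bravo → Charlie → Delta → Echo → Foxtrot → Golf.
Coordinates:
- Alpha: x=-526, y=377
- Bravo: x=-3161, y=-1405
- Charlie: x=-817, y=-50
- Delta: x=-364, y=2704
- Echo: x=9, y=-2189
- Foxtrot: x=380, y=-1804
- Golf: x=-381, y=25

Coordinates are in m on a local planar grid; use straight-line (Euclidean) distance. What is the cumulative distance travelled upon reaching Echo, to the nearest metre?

13587 m

Leg distances:
Alpha→Bravo: 3181.0 m  (cumulative 3181.0 m)
Bravo→Charlie: 2707.5 m  (cumulative 5888.5 m)
Charlie→Delta: 2791.0 m  (cumulative 8679.5 m)
Delta→Echo: 4907.2 m  (cumulative 13586.7 m)
Cumulative distance at Echo ≈ 13587 m.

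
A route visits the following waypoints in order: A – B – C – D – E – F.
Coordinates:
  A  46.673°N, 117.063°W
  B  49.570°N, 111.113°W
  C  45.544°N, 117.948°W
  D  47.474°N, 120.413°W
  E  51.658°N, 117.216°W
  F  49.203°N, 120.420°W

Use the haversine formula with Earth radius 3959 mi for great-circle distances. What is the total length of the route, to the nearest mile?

1483 mi

Leg distances:
A→B: 339.5 mi  (cumulative 339.5 mi)
B→C: 422.7 mi  (cumulative 762.3 mi)
C→D: 177.5 mi  (cumulative 939.8 mi)
D→E: 322.6 mi  (cumulative 1262.4 mi)
E→F: 220.6 mi  (cumulative 1483.0 mi)
Total route length ≈ 1483 mi.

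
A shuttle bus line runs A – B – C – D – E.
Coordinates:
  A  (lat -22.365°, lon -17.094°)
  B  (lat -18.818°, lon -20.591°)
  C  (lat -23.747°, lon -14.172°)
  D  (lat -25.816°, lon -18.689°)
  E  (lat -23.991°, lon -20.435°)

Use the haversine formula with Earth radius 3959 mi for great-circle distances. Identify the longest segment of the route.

B–C

Leg distances:
A→B: 333.5 mi
B→C: 535.4 mi
C→D: 317.4 mi
D→E: 167.0 mi
The longest leg is B–C at 535.4 mi.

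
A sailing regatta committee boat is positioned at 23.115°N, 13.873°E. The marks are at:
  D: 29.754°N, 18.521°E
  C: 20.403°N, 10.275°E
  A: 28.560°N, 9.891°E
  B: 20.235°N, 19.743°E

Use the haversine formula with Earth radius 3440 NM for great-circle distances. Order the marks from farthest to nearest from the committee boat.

D, A, B, C

Computing each great-circle distance from 23.115°N, 13.873°E:
D 29.754°N, 18.521°E: 470.3 NM
A 28.560°N, 9.891°E: 391.3 NM
B 20.235°N, 19.743°E: 370.3 NM
C 20.403°N, 10.275°E: 258.4 NM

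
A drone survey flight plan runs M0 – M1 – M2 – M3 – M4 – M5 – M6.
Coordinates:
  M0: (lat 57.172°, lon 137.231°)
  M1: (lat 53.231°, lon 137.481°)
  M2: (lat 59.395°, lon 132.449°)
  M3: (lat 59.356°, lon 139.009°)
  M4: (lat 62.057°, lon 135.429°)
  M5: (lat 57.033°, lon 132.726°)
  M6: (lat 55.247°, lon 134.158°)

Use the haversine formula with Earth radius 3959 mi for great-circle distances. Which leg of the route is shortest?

M5–M6

Leg distances:
M0→M1: 272.5 mi
M1→M2: 467.2 mi
M2→M3: 230.8 mi
M3→M4: 222.4 mi
M4→M5: 359.7 mi
M5→M6: 135.2 mi
The shortest leg is M5–M6 at 135.2 mi.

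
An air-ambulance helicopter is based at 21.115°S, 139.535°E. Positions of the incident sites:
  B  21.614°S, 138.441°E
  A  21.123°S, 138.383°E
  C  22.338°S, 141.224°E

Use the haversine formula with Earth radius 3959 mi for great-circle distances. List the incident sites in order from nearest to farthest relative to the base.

A, B, C

Distance from the base at 21.115°S, 139.535°E to each:
A 21.123°S, 138.383°E: 74.3 mi
B 21.614°S, 138.441°E: 78.4 mi
C 22.338°S, 141.224°E: 137.5 mi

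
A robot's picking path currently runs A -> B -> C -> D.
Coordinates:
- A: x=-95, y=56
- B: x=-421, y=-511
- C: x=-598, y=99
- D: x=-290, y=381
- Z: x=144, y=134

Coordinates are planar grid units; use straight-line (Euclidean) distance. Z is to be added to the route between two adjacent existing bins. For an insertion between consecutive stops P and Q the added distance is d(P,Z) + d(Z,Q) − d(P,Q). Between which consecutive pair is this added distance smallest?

between A and B

Added distance for inserting Z between each consecutive pair:
A–B: 454.8
B–C: 965.1
C–D: 824.6
Smallest added distance is 454.8, inserting between A and B.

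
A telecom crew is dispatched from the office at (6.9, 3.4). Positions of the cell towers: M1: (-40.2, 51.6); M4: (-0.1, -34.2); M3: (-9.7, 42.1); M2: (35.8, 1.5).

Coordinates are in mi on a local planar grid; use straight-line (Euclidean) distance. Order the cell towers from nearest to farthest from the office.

M2, M4, M3, M1

Distances from the office:
M2 (35.8, 1.5): 29.0 mi
M4 (-0.1, -34.2): 38.2 mi
M3 (-9.7, 42.1): 42.1 mi
M1 (-40.2, 51.6): 67.4 mi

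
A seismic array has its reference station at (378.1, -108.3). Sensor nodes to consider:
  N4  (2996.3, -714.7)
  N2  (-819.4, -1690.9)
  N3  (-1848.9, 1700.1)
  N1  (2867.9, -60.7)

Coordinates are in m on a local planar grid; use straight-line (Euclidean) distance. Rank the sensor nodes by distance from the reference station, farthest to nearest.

N3, N4, N1, N2

Distances from the reference station:
N3 (-1848.9, 1700.1): 2868.8 m
N4 (2996.3, -714.7): 2687.5 m
N1 (2867.9, -60.7): 2490.3 m
N2 (-819.4, -1690.9): 1984.6 m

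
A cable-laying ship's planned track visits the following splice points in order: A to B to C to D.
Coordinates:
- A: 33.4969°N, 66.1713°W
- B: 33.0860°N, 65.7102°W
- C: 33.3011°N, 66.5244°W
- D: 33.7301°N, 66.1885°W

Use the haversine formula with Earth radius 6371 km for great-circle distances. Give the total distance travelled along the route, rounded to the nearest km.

Leg distances:
A→B: 62.6 km  (cumulative 62.6 km)
B→C: 79.4 km  (cumulative 142.1 km)
C→D: 57.0 km  (cumulative 199.1 km)
Total route length ≈ 199 km.

199 km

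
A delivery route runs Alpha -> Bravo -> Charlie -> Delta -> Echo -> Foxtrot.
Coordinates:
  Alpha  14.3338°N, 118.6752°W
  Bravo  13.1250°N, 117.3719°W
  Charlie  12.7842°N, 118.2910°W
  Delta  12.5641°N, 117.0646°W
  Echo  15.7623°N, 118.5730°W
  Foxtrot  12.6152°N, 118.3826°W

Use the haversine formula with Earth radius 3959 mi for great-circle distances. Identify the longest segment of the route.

Delta–Echo

Leg distances:
Alpha→Bravo: 121.0 mi
Bravo→Charlie: 66.2 mi
Charlie→Delta: 84.1 mi
Delta→Echo: 243.0 mi
Echo→Foxtrot: 217.8 mi
The longest leg is Delta–Echo at 243.0 mi.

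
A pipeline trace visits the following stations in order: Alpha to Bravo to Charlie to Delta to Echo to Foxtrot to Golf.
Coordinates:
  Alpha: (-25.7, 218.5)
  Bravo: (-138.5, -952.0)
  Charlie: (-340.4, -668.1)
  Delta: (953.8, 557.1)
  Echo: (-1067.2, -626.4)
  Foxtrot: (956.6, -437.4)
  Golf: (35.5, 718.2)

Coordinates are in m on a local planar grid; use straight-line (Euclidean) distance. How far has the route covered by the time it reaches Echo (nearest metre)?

5648 m

Leg distances:
Alpha→Bravo: 1175.9 m  (cumulative 1175.9 m)
Bravo→Charlie: 348.4 m  (cumulative 1524.3 m)
Charlie→Delta: 1782.2 m  (cumulative 3306.4 m)
Delta→Echo: 2342.0 m  (cumulative 5648.5 m)
Cumulative distance at Echo ≈ 5648 m.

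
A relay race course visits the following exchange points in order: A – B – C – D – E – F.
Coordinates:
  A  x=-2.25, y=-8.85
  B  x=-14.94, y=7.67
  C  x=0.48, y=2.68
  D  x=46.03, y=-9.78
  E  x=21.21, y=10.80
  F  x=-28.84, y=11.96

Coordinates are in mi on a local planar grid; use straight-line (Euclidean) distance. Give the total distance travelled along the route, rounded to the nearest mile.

Leg distances:
A→B: 20.8 mi  (cumulative 20.8 mi)
B→C: 16.2 mi  (cumulative 37.0 mi)
C→D: 47.2 mi  (cumulative 84.3 mi)
D→E: 32.2 mi  (cumulative 116.5 mi)
E→F: 50.1 mi  (cumulative 166.6 mi)
Total route length ≈ 167 mi.

167 mi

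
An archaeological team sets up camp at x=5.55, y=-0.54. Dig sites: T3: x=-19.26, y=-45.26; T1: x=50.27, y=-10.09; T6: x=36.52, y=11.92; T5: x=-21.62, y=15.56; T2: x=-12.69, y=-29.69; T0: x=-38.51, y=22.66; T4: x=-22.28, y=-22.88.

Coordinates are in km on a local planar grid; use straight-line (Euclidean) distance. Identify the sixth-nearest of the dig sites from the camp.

Distances from the camp (x=5.55, y=-0.54):
T5: 31.6 km
T6: 33.4 km
T2: 34.4 km
T4: 35.7 km
T1: 45.7 km
T0: 49.8 km
T3: 51.1 km
The sixth-nearest is T0 at 49.8 km.

T0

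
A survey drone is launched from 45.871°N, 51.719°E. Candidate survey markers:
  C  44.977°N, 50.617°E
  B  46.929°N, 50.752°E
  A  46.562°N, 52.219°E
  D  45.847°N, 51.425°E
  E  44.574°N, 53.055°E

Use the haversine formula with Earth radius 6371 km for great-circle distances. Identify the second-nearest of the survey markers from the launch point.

Distances from the launch point (45.871°N, 51.719°E):
D: 22.9 km
A: 85.9 km
C: 131.4 km
B: 139.1 km
E: 178.2 km
The second-nearest is A at 85.9 km.

A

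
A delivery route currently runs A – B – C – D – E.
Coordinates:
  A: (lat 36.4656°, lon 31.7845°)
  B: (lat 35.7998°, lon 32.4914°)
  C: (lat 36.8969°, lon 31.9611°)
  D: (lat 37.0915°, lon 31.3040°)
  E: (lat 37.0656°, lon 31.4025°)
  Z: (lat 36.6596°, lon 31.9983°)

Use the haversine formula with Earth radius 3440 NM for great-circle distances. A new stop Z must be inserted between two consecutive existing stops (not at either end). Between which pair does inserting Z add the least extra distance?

between B and C

Added distance for inserting Z between each consecutive pair:
A–B: 19.8 NM
B–C: 0.6 NM
C–D: 23.0 NM
D–E: 74.9 NM
Smallest added distance is 0.6 NM, inserting between B and C.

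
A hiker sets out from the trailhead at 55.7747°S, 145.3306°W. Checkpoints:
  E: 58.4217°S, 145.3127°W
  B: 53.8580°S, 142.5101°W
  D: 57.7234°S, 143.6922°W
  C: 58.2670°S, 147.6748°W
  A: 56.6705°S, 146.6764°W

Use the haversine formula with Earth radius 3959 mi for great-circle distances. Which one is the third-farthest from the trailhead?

B

Distances from the trailhead (55.7747°S, 145.3306°W):
C: 193.4 mi
E: 182.9 mi
B: 173.6 mi
D: 148.3 mi
A: 80.6 mi
The third-farthest is B at 173.6 mi.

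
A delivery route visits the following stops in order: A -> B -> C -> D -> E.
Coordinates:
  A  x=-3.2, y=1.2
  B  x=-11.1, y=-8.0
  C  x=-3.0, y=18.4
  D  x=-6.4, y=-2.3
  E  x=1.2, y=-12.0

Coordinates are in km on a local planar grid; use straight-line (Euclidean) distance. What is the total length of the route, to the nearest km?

Leg distances:
A→B: 12.1 km  (cumulative 12.1 km)
B→C: 27.6 km  (cumulative 39.7 km)
C→D: 21.0 km  (cumulative 60.7 km)
D→E: 12.3 km  (cumulative 73.0 km)
Total route length ≈ 73 km.

73 km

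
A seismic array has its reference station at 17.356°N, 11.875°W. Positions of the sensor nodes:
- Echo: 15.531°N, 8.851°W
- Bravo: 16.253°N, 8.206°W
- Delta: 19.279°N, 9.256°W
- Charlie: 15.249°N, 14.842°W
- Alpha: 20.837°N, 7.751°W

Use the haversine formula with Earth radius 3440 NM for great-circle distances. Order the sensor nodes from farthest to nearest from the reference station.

Alpha, Bravo, Charlie, Echo, Delta

Computing each great-circle distance from 17.356°N, 11.875°W:
Alpha 20.837°N, 7.751°W: 313.7 NM
Bravo 16.253°N, 8.206°W: 221.0 NM
Charlie 15.249°N, 14.842°W: 212.7 NM
Echo 15.531°N, 8.851°W: 205.7 NM
Delta 19.279°N, 9.256°W: 188.7 NM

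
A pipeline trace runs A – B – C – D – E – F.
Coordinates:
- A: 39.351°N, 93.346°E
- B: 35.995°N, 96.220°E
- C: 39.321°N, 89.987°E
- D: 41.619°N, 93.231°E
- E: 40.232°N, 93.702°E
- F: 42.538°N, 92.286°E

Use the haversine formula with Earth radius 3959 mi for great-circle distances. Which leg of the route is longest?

B–C

Leg distances:
A→B: 280.1 mi
B→C: 411.0 mi
C→D: 233.0 mi
D→E: 98.9 mi
E→F: 175.4 mi
The longest leg is B–C at 411.0 mi.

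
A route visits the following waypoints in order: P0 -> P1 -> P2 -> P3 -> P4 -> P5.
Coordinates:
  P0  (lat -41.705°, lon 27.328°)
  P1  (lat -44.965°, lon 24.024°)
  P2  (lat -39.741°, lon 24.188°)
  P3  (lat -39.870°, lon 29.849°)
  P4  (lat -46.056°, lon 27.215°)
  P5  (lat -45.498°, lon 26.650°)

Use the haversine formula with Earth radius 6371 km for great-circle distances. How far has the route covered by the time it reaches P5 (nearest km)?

Leg distances:
P0→P1: 450.3 km  (cumulative 450.3 km)
P1→P2: 581.0 km  (cumulative 1031.3 km)
P2→P3: 483.7 km  (cumulative 1515.0 km)
P3→P4: 720.4 km  (cumulative 2235.4 km)
P4→P5: 76.0 km  (cumulative 2311.3 km)
Cumulative distance at P5 ≈ 2311 km.

2311 km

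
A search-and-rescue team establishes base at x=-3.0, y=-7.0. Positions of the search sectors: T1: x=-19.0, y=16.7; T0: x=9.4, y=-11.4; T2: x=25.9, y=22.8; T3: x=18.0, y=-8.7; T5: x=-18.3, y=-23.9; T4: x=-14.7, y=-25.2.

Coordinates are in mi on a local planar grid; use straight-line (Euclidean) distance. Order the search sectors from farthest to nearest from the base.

T2, T1, T5, T4, T3, T0

Distances from the base:
T2 x=25.9, y=22.8: 41.5 mi
T1 x=-19.0, y=16.7: 28.6 mi
T5 x=-18.3, y=-23.9: 22.8 mi
T4 x=-14.7, y=-25.2: 21.6 mi
T3 x=18.0, y=-8.7: 21.1 mi
T0 x=9.4, y=-11.4: 13.2 mi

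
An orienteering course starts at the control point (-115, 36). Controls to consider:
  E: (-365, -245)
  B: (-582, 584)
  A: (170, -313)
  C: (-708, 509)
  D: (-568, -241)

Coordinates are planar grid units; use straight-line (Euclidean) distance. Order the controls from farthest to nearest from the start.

C, B, D, A, E

Distance from the start at (-115, 36) to each:
C (-708, 509): 758.5
B (-582, 584): 720.0
D (-568, -241): 531.0
A (170, -313): 450.6
E (-365, -245): 376.1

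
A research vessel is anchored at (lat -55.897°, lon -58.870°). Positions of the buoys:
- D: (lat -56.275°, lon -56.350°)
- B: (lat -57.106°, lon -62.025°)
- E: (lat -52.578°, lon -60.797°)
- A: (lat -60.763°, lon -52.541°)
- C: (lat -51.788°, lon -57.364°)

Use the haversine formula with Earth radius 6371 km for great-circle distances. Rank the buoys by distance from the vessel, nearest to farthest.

Distances from the vessel:
D (lat -56.275°, lon -56.350°): 161.9 km
B (lat -57.106°, lon -62.025°): 235.7 km
E (lat -52.578°, lon -60.797°): 389.7 km
C (lat -51.788°, lon -57.364°): 467.4 km
A (lat -60.763°, lon -52.541°): 654.6 km

D, B, E, C, A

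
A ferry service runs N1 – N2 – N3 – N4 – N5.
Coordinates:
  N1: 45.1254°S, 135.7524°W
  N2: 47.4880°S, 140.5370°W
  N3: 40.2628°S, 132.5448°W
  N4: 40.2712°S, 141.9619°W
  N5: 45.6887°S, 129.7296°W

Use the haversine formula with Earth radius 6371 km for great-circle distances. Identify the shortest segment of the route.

Leg distances:
N1→N2: 451.6 km
N2→N3: 1026.4 km
N3→N4: 798.6 km
N4→N5: 1161.3 km
The shortest leg is N1–N2 at 451.6 km.

N1–N2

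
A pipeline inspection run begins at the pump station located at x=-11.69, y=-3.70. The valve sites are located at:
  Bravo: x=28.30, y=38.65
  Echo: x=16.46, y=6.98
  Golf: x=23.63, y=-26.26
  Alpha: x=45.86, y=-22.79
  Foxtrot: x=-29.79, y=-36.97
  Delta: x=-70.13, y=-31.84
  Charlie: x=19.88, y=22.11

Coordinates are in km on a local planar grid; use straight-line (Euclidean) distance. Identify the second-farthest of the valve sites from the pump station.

Distances from the pump station (x=-11.69, y=-3.70):
Delta: 64.9 km
Alpha: 60.6 km
Bravo: 58.2 km
Golf: 41.9 km
Charlie: 40.8 km
Foxtrot: 37.9 km
Echo: 30.1 km
The second-farthest is Alpha at 60.6 km.

Alpha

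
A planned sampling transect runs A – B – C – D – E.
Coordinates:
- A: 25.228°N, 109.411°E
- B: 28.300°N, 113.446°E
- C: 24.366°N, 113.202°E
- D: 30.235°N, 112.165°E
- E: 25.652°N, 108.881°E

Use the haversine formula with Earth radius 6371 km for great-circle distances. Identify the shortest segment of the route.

B–C

Leg distances:
A→B: 526.4 km
B→C: 438.1 km
C→D: 660.6 km
D→E: 603.0 km
The shortest leg is B–C at 438.1 km.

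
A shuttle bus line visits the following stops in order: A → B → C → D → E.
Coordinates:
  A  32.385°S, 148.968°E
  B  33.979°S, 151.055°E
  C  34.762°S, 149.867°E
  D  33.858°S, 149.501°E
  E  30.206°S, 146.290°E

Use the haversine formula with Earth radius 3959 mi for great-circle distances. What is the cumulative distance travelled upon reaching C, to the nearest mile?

Leg distances:
A→B: 163.4 mi  (cumulative 163.4 mi)
B→C: 86.7 mi  (cumulative 250.1 mi)
Cumulative distance at C ≈ 250 mi.

250 mi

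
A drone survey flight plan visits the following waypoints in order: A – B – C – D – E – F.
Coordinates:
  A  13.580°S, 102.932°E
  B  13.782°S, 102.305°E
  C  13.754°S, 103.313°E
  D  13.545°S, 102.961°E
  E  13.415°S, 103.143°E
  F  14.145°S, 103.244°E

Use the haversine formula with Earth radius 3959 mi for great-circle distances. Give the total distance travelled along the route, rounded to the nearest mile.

Leg distances:
A→B: 44.3 mi  (cumulative 44.3 mi)
B→C: 67.7 mi  (cumulative 112.0 mi)
C→D: 27.7 mi  (cumulative 139.7 mi)
D→E: 15.2 mi  (cumulative 154.9 mi)
E→F: 50.9 mi  (cumulative 205.8 mi)
Total route length ≈ 206 mi.

206 mi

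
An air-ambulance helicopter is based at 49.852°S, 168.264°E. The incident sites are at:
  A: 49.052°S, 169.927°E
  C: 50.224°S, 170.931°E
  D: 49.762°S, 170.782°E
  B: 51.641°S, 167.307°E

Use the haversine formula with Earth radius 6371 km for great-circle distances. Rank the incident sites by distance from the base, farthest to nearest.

Distances from the base:
B 51.641°S, 167.307°E: 210.0 km
C 50.224°S, 170.931°E: 194.9 km
D 49.762°S, 170.782°E: 181.0 km
A 49.052°S, 169.927°E: 149.5 km

B, C, D, A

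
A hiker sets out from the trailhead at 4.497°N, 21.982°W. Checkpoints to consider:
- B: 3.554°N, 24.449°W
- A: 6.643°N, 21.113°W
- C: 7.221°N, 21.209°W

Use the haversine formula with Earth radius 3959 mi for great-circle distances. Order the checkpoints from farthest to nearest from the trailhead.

Computing each great-circle distance from 4.497°N, 21.982°W:
C 7.221°N, 21.209°W: 195.6 mi
B 3.554°N, 24.449°W: 182.1 mi
A 6.643°N, 21.113°W: 159.9 mi

C, B, A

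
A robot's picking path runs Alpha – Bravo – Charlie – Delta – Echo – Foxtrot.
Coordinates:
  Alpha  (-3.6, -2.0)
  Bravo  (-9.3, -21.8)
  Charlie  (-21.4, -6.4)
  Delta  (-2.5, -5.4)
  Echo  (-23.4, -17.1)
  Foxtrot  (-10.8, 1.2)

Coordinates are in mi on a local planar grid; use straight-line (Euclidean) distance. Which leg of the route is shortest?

Leg distances:
Alpha→Bravo: 20.6 mi
Bravo→Charlie: 19.6 mi
Charlie→Delta: 18.9 mi
Delta→Echo: 24.0 mi
Echo→Foxtrot: 22.2 mi
The shortest leg is Charlie–Delta at 18.9 mi.

Charlie–Delta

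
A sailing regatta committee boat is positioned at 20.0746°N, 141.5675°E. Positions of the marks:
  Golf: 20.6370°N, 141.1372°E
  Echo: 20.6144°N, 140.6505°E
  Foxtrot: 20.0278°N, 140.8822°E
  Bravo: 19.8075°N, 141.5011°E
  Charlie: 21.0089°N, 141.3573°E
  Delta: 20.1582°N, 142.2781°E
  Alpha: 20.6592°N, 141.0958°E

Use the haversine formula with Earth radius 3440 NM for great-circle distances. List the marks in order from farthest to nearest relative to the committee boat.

Computing each great-circle distance from 20.0746°N, 141.5675°E:
Echo 20.6144°N, 140.6505°E: 61.0 NM
Charlie 21.0089°N, 141.3573°E: 57.3 NM
Alpha 20.6592°N, 141.0958°E: 44.0 NM
Golf 20.6370°N, 141.1372°E: 41.6 NM
Delta 20.1582°N, 142.2781°E: 40.4 NM
Foxtrot 20.0278°N, 140.8822°E: 38.8 NM
Bravo 19.8075°N, 141.5011°E: 16.5 NM

Echo, Charlie, Alpha, Golf, Delta, Foxtrot, Bravo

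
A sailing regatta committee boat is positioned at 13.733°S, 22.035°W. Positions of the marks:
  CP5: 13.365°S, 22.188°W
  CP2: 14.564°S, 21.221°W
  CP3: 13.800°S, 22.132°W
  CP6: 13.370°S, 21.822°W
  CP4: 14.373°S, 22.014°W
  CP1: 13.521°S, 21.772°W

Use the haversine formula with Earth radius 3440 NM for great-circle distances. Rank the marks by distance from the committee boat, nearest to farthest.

CP3, CP1, CP5, CP6, CP4, CP2

Distances from the committee boat:
CP3 13.800°S, 22.132°W: 6.9 NM
CP1 13.521°S, 21.772°W: 19.9 NM
CP5 13.365°S, 22.188°W: 23.8 NM
CP6 13.370°S, 21.822°W: 25.1 NM
CP4 14.373°S, 22.014°W: 38.4 NM
CP2 14.564°S, 21.221°W: 68.8 NM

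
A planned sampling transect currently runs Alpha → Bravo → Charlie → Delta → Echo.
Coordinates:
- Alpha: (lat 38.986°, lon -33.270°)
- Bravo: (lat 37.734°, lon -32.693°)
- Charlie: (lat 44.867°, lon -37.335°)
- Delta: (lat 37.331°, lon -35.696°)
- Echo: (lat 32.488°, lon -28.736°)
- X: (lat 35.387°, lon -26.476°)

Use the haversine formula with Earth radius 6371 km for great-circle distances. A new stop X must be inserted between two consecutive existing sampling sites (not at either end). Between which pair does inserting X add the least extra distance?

Added distance for inserting X between each consecutive pair:
Alpha–Bravo: 1187.8 km
Bravo–Charlie: 1129.6 km
Charlie–Delta: 1402.7 km
Delta–Echo: 405.0 km
Smallest added distance is 405.0 km, inserting between Delta and Echo.

between Delta and Echo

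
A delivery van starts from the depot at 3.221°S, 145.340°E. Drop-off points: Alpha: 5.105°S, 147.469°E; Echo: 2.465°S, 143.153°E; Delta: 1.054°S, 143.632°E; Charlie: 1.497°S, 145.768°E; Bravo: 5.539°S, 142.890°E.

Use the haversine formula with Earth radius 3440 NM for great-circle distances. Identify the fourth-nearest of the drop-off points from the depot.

Alpha

Distance to each, sorted:
Charlie: 106.6 NM
Echo: 138.8 NM
Delta: 165.6 NM
Alpha: 170.4 NM
Bravo: 202.2 NM
The fourth-nearest is Alpha at 170.4 NM.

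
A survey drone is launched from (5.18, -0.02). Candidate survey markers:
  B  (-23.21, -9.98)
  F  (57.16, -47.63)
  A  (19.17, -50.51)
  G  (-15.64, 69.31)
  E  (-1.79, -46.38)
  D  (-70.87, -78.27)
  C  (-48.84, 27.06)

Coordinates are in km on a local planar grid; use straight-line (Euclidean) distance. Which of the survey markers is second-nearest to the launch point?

E

Distance to each, sorted:
B: 30.1 km
E: 46.9 km
A: 52.4 km
C: 60.4 km
F: 70.5 km
G: 72.4 km
D: 109.1 km
The second-nearest is E at 46.9 km.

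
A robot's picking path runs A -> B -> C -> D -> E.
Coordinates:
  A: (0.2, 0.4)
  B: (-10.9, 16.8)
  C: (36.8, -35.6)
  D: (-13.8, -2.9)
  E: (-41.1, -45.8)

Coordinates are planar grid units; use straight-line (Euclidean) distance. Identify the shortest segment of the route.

Leg distances:
A→B: 19.8
B→C: 70.9
C→D: 60.2
D→E: 50.8
The shortest leg is A–B at 19.8.

A–B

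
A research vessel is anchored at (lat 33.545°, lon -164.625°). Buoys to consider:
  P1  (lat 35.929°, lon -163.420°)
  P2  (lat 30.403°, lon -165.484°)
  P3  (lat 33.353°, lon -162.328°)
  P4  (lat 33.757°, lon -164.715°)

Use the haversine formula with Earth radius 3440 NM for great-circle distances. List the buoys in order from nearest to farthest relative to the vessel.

Distance from the vessel at (lat 33.545°, lon -164.625°) to each:
P4 (lat 33.757°, lon -164.715°): 13.5 NM
P3 (lat 33.353°, lon -162.328°): 115.6 NM
P1 (lat 35.929°, lon -163.420°): 155.0 NM
P2 (lat 30.403°, lon -165.484°): 193.6 NM

P4, P3, P1, P2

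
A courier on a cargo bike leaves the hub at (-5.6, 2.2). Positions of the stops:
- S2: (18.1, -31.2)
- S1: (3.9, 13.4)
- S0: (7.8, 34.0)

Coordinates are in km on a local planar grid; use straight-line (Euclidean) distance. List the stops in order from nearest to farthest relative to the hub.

Distance from the hub at (-5.6, 2.2) to each:
S1 (3.9, 13.4): 14.7 km
S0 (7.8, 34.0): 34.5 km
S2 (18.1, -31.2): 41.0 km

S1, S0, S2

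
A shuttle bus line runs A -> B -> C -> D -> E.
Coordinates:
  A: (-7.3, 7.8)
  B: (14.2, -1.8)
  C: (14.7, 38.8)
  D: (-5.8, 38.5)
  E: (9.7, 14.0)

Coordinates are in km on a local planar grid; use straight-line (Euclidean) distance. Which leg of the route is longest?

Leg distances:
A→B: 23.5 km
B→C: 40.6 km
C→D: 20.5 km
D→E: 29.0 km
The longest leg is B–C at 40.6 km.

B–C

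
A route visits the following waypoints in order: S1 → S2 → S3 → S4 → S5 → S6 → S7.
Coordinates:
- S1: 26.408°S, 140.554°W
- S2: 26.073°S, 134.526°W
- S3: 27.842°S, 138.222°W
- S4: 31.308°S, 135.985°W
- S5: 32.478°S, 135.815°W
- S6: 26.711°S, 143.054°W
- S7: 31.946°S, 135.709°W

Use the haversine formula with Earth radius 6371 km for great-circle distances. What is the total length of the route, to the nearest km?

Leg distances:
S1→S2: 602.3 km  (cumulative 602.3 km)
S2→S3: 415.8 km  (cumulative 1018.1 km)
S3→S4: 441.9 km  (cumulative 1460.0 km)
S4→S5: 131.1 km  (cumulative 1591.1 km)
S5→S6: 948.8 km  (cumulative 2539.8 km)
S6→S7: 919.2 km  (cumulative 3459.1 km)
Total route length ≈ 3459 km.

3459 km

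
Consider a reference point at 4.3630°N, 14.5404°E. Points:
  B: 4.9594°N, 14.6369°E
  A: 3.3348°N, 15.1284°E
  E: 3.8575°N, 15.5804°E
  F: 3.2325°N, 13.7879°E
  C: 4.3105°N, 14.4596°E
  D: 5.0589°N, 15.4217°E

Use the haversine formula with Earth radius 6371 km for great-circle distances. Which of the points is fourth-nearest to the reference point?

E

Distance to each, sorted:
C: 10.7 km
B: 67.2 km
D: 124.6 km
E: 128.3 km
A: 131.6 km
F: 150.9 km
The fourth-nearest is E at 128.3 km.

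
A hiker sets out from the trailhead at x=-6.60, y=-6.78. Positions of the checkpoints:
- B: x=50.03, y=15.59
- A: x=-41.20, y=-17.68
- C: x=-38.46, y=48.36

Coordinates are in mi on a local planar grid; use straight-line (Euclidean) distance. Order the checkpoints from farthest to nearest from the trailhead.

Computing each straight-line distance from x=-6.60, y=-6.78:
C x=-38.46, y=48.36: 63.7 mi
B x=50.03, y=15.59: 60.9 mi
A x=-41.20, y=-17.68: 36.3 mi

C, B, A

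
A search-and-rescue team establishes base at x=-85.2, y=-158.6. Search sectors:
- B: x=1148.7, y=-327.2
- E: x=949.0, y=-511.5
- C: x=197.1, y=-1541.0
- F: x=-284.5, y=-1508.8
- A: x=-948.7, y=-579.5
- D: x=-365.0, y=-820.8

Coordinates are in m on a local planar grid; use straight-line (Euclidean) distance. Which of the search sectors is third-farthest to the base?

B

Distances from the base (x=-85.2, y=-158.6):
C: 1410.9 m
F: 1364.8 m
B: 1245.4 m
E: 1092.8 m
A: 960.6 m
D: 718.9 m
The third-farthest is B at 1245.4 m.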